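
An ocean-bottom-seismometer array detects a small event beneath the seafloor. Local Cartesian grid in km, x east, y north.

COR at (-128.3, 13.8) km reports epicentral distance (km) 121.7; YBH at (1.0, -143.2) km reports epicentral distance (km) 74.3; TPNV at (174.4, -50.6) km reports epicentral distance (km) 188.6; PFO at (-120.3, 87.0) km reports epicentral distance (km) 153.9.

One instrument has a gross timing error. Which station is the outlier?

YBH

Solve using three stations at a time. Using COR, TPNV, PFO (subtract circle equations pairwise → linear system) gives (x, y) ≈ (-12.1, -22.5).
Distances from that point to each station vs reported:
  COR: calculated 121.7 vs reported 121.7 → residual 0.0 km
  YBH: calculated 121.4 vs reported 74.3 → residual 47.1 km
  TPNV: calculated 188.6 vs reported 188.6 → residual 0.0 km
  PFO: calculated 153.9 vs reported 153.9 → residual 0.0 km
COR, TPNV, PFO are mutually consistent (residuals ≈ 0); YBH is off by 47.1 km.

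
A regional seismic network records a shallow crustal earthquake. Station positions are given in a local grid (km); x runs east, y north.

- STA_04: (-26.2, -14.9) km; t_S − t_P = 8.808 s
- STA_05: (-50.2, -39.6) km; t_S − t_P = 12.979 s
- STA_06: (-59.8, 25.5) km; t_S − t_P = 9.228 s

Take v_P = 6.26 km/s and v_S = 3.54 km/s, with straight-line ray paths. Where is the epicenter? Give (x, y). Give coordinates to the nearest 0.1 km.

Distance from S−P lag: d = Δt · v_P v_S / (v_P − v_S) = Δt · (6.26·3.54)/(6.26−3.54) ≈ 8.1472·Δt.
So d_STA_04 = 71.76, d_STA_05 = 105.74, d_STA_06 = 75.18 km.
Circle about each station: (x + 26.2)² + (y + 14.9)² = 71.76²; (x + 50.2)² + (y + 39.6)² = 105.74²; (x + 59.8)² + (y − 25.5)² = 75.18².
Subtracting the STA_04 equation from the STA_05 and STA_06 equations removes the quadratic terms:
-48.0 x − 49.4 y = -2851.70
-67.2 x + 80.8 y = 2815.31
Solving the 2×2 system: x ≈ 12.7, y ≈ 45.4 km.

x ≈ 12.7 km, y ≈ 45.4 km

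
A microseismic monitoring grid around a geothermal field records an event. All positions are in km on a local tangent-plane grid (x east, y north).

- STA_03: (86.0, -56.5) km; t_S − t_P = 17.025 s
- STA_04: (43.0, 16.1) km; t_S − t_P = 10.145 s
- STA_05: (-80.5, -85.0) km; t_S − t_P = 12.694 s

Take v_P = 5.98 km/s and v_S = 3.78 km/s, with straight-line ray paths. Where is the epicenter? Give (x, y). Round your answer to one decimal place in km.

x ≈ -57.6 km, y ≈ 43.4 km

Distance from S−P lag: d = Δt · v_P v_S / (v_P − v_S) = Δt · (5.98·3.78)/(5.98−3.78) ≈ 10.2747·Δt.
So d_STA_03 = 174.93, d_STA_04 = 104.24, d_STA_05 = 130.43 km.
Circle about each station: (x − 86.0)² + (y + 56.5)² = 174.93²; (x − 43.0)² + (y − 16.1)² = 104.24²; (x + 80.5)² + (y + 85.0)² = 130.43².
Subtracting pairs of circle equations eliminates x²+y² and gives linear equations (the radical axes):
-86.0 x + 145.2 y = 11254.49
-333.0 x − 57.0 y = 16705.52
Solving the 2×2 system: x ≈ -57.6, y ≈ 43.4 km.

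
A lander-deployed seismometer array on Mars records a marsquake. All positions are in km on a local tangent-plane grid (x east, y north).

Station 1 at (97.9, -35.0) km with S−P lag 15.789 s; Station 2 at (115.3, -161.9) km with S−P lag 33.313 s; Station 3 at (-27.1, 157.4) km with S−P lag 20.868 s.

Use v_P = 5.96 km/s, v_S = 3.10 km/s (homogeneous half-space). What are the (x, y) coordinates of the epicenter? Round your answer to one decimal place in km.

Distance from S−P lag: d = Δt · v_P v_S / (v_P − v_S) = Δt · (5.96·3.10)/(5.96−3.10) ≈ 6.4601·Δt.
So d_Station 1 = 102.00, d_Station 2 = 215.21, d_Station 3 = 134.81 km.
Circle about each station: (x − 97.9)² + (y + 35.0)² = 102.00²; (x − 115.3)² + (y + 161.9)² = 215.21²; (x + 27.1)² + (y − 157.4)² = 134.81².
Subtracting pairs of circle equations eliminates x²+y² and gives linear equations (the radical axes):
34.8 x − 253.8 y = -7215.05
-250.0 x + 384.8 y = 6930.02
Solving the 2×2 system: x ≈ 20.3, y ≈ 31.2 km.

x ≈ 20.3 km, y ≈ 31.2 km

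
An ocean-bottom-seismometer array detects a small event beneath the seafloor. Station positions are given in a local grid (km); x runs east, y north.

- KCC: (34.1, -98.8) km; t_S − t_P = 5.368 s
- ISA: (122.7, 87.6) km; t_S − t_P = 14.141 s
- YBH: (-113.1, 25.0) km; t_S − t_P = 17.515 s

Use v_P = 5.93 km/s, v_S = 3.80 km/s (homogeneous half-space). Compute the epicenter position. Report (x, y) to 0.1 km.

Distance from S−P lag: d = Δt · v_P v_S / (v_P − v_S) = Δt · (5.93·3.80)/(5.93−3.80) ≈ 10.5793·Δt.
So d_KCC = 56.79, d_ISA = 149.60, d_YBH = 185.30 km.
Circle about each station: (x − 34.1)² + (y + 98.8)² = 56.79²; (x − 122.7)² + (y − 87.6)² = 149.60²; (x + 113.1)² + (y − 25.0)² = 185.30².
Subtracting the KCC equation from the ISA and YBH equations removes the quadratic terms:
177.2 x + 372.8 y = -7350.26
-294.4 x + 247.6 y = -28618.63
Solving the 2×2 system: x ≈ 57.6, y ≈ -47.1 km.

(57.6, -47.1)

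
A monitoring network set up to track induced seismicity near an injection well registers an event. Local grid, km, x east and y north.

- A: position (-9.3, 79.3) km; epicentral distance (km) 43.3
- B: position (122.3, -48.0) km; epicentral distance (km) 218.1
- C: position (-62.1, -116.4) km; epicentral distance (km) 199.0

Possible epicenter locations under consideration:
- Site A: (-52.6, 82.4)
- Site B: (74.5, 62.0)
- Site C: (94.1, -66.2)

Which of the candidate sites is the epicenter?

Site A

For each candidate, compare |candidate − station| to the reported distance:
Site A: residuals A 0.1, B 0.1, C 0.0 → max 0.1 km
Site B: residuals A 42.3, B 98.2, C 25.7 → max 98.2 km
Site C: residuals A 135.2, B 184.5, C 34.9 → max 184.5 km
Only Site A has all residuals ≈ 0.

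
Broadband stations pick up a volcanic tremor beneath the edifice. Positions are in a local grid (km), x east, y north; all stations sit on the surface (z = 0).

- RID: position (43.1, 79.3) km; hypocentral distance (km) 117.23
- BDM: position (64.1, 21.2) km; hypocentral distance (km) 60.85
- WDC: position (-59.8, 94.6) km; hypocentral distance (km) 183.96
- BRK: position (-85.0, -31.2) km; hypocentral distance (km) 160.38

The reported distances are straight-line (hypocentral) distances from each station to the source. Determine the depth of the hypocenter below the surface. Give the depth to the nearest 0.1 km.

z ≈ 32.7 km

Each station gives a sphere (x−x_i)² + (y−y_i)² + z² = d_i² (stations at z=0).
Subtracting the RID sphere from BDM and WDC: z² cancels, leaving linear equations in x and y:
42.0 x − 116.2 y = 6452.30
-205.8 x + 30.6 y = -15719.31
Solving: x ≈ 71.994, y ≈ -29.505 km (keep extra digits for the depth step; rounded: 72.0, -29.5).
Then from the RID sphere: z² = 117.23² − (x − 43.1)² − (y − 79.3)² with x = 71.994, y = -29.505, so z ≈ 32.703 ≈ 32.7 km.
Check against BRK (with the unrounded solution): distance 160.37 ≈ 160.38 km. ✓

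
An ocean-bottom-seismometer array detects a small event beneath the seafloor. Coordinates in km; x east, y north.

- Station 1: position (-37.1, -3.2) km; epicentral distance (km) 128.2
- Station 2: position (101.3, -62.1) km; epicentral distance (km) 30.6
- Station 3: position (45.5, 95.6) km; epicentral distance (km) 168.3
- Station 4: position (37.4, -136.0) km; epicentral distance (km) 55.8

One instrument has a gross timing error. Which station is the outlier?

Solve using three stations at a time. Using Station 1, Station 2, Station 3 (subtract circle equations pairwise → linear system) gives (x, y) ≈ (71.9, -70.6).
Distances from that point to each station vs reported:
  Station 1: calculated 128.2 vs reported 128.2 → residual 0.0 km
  Station 2: calculated 30.6 vs reported 30.6 → residual 0.0 km
  Station 3: calculated 168.3 vs reported 168.3 → residual 0.0 km
  Station 4: calculated 74.0 vs reported 55.8 → residual 18.2 km
Station 1, Station 2, Station 3 are mutually consistent (residuals ≈ 0); Station 4 is off by 18.2 km.

Station 4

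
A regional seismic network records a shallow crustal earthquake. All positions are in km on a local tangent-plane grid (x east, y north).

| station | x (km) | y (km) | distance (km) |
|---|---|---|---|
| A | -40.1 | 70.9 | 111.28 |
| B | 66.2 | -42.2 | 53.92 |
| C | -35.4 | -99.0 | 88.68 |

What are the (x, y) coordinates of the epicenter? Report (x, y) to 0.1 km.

Circle about each station: (x + 40.1)² + (y − 70.9)² = 111.28²; (x − 66.2)² + (y + 42.2)² = 53.92²; (x + 35.4)² + (y + 99.0)² = 88.68².
Subtracting pairs of circle equations eliminates x²+y² and gives linear equations (the radical axes):
212.6 x − 226.2 y = 9004.33
9.4 x − 339.8 y = 8938.44
Solving the 2×2 system: x ≈ 14.8, y ≈ -25.9 km.

x ≈ 14.8 km, y ≈ -25.9 km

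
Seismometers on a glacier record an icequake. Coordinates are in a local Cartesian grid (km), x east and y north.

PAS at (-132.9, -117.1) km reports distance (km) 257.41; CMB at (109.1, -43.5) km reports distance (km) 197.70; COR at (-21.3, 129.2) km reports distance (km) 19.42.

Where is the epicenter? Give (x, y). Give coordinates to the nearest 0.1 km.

x ≈ -14.0 km, y ≈ 111.2 km

Circle about each station: (x + 132.9)² + (y + 117.1)² = 257.41²; (x − 109.1)² + (y + 43.5)² = 197.70²; (x + 21.3)² + (y − 129.2)² = 19.42².
Subtracting the PAS equation from the CMB and COR equations removes the quadratic terms:
484.0 x + 147.2 y = 9594.86
223.2 x + 492.6 y = 51654.28
Solving the 2×2 system: x ≈ -14.0, y ≈ 111.2 km.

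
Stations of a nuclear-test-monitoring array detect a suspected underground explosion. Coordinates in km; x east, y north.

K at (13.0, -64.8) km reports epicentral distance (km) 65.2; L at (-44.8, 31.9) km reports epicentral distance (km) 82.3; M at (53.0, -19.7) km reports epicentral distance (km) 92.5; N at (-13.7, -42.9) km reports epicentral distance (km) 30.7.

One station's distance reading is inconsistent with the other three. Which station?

L

Solve using three stations at a time. Using K, M, N (subtract circle equations pairwise → linear system) gives (x, y) ≈ (-39.3, -25.8).
Distances from that point to each station vs reported:
  K: calculated 65.2 vs reported 65.2 → residual 0.0 km
  L: calculated 58.0 vs reported 82.3 → residual 24.3 km
  M: calculated 92.5 vs reported 92.5 → residual 0.0 km
  N: calculated 30.8 vs reported 30.7 → residual 0.1 km
K, M, N are mutually consistent (residuals ≈ 0); L is off by 24.3 km.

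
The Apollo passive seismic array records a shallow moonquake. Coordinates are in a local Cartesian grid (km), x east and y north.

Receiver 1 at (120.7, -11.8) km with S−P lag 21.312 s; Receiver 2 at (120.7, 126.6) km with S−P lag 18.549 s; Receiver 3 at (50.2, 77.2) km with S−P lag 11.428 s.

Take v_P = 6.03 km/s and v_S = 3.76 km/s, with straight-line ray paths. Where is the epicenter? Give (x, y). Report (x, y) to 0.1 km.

Distance from S−P lag: d = Δt · v_P v_S / (v_P − v_S) = Δt · (6.03·3.76)/(6.03−3.76) ≈ 9.9880·Δt.
So d_Receiver 1 = 212.86, d_Receiver 2 = 185.27, d_Receiver 3 = 114.14 km.
Circle about each station: (x − 120.7)² + (y + 11.8)² = 212.86²; (x − 120.7)² + (y − 126.6)² = 185.27²; (x − 50.2)² + (y − 77.2)² = 114.14².
Subtracting the Receiver 1 equation from the Receiver 2 and Receiver 3 equations removes the quadratic terms:
0.0 x + 276.8 y = 26872.73
-141.0 x + 178.0 y = 26053.59
Solving the 2×2 system: x ≈ -62.2, y ≈ 97.1 km.
Check against Receiver 1 (with the unrounded x, y): √((x − 120.7)²+(y + 11.8)²) = 212.87 ≈ 212.86 km. ✓

-62.2 km east, 97.1 km north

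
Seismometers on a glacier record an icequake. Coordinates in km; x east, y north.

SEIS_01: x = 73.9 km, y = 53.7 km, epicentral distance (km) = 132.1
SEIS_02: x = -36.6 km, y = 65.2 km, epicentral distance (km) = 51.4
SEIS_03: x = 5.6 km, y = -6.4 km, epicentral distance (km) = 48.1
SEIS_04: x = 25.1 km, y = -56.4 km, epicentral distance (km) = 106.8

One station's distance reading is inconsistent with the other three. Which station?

Solve using three stations at a time. Using SEIS_01, SEIS_02, SEIS_04 (subtract circle equations pairwise → linear system) gives (x, y) ≈ (-52.8, 16.6).
Distances from that point to each station vs reported:
  SEIS_01: calculated 132.1 vs reported 132.1 → residual 0.0 km
  SEIS_02: calculated 51.3 vs reported 51.4 → residual 0.1 km
  SEIS_03: calculated 62.8 vs reported 48.1 → residual 14.7 km
  SEIS_04: calculated 106.7 vs reported 106.8 → residual 0.1 km
SEIS_01, SEIS_02, SEIS_04 are mutually consistent (residuals ≈ 0); SEIS_03 is off by 14.7 km.

SEIS_03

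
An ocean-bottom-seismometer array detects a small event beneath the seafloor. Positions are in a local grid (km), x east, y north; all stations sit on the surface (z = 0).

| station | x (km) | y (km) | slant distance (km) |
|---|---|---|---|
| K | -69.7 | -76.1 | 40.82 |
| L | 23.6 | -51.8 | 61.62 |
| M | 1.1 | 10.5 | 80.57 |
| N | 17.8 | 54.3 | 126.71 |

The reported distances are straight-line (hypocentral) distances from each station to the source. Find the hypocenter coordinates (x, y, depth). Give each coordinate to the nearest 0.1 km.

x ≈ -35.6 km, y ≈ -59.6 km, depth ≈ 15.2 km

Each station gives a sphere (x−x_i)² + (y−y_i)² + z² = d_i² (stations at z=0).
Subtracting the K sphere from L and M: z² cancels, leaving linear equations in x and y:
186.6 x + 48.6 y = -9539.85
141.6 x + 173.2 y = -15363.09
Solving: x ≈ -35.603, y ≈ -59.594 km (keep extra digits for the depth step; rounded: -35.6, -59.6).
Then from the K sphere: z² = 40.82² − (x + 69.7)² − (y + 76.1)² with x = -35.603, y = -59.594, so z ≈ 15.206 ≈ 15.2 km.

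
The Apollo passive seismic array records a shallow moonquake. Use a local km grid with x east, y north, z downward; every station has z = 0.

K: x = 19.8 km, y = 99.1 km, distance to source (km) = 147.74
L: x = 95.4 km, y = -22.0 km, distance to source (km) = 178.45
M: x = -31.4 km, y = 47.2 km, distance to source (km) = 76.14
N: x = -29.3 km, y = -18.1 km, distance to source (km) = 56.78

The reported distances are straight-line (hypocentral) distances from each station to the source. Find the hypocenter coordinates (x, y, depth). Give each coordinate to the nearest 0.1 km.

x ≈ -81.3 km, y ≈ -6.8 km, depth ≈ 19.8 km

Each station gives a sphere (x−x_i)² + (y−y_i)² + z² = d_i² (stations at z=0).
Subtracting the K sphere from L and M: z² cancels, leaving linear equations in x and y:
151.2 x − 242.2 y = -10644.98
-102.4 x − 103.8 y = 9030.76
Solving: x ≈ -81.297, y ≈ -6.801 km (keep extra digits for the depth step; rounded: -81.3, -6.8).
Then from the K sphere: z² = 147.74² − (x − 19.8)² − (y − 99.1)² with x = -81.297, y = -6.801, so z ≈ 19.786 ≈ 19.8 km.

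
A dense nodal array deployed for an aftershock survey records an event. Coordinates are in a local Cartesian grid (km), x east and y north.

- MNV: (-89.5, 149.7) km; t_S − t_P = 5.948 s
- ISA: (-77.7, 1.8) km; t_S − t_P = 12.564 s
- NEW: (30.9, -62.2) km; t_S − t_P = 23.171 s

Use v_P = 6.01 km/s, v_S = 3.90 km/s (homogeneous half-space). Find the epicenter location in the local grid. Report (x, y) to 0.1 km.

x ≈ -149.3 km, y ≈ 121.6 km

Distance from S−P lag: d = Δt · v_P v_S / (v_P − v_S) = Δt · (6.01·3.90)/(6.01−3.90) ≈ 11.1085·Δt.
So d_MNV = 66.07, d_ISA = 139.57, d_NEW = 257.40 km.
Circle about each station: (x + 89.5)² + (y − 149.7)² = 66.07²; (x + 77.7)² + (y − 1.8)² = 139.57²; (x − 30.9)² + (y + 62.2)² = 257.40².
Subtracting pairs of circle equations eliminates x²+y² and gives linear equations (the radical axes):
23.6 x − 295.8 y = -39494.35
240.8 x − 423.8 y = -87486.21
Solving the 2×2 system: x ≈ -149.3, y ≈ 121.6 km.
Check against MNV (with the unrounded x, y): √((x + 89.5)²+(y − 149.7)²) = 66.06 ≈ 66.07 km. ✓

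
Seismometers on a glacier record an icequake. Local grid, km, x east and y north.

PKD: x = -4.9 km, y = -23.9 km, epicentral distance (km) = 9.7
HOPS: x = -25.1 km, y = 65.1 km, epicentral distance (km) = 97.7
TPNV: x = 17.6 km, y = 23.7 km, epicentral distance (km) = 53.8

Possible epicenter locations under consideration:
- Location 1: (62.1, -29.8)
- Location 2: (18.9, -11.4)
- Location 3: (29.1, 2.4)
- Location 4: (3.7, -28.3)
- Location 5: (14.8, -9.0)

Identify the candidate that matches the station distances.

For each candidate, compare |candidate − station| to the reported distance:
Location 1: residuals PKD 57.6, HOPS 31.2, TPNV 15.8 → max 57.6 km
Location 2: residuals PKD 17.2, HOPS 9.4, TPNV 18.7 → max 18.7 km
Location 3: residuals PKD 33.3, HOPS 14.8, TPNV 29.6 → max 33.3 km
Location 4: residuals PKD 0.0, HOPS 0.0, TPNV 0.0 → max 0.0 km
Location 5: residuals PKD 15.0, HOPS 13.5, TPNV 21.0 → max 21.0 km
Only Location 4 has all residuals ≈ 0.

Location 4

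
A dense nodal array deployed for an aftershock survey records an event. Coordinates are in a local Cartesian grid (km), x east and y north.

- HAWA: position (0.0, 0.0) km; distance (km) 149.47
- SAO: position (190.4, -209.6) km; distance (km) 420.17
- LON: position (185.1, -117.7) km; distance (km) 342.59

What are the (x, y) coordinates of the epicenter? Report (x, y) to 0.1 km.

-34.2 km east, 145.5 km north

Circle about each station: x² + y² = 149.47²; (x − 190.4)² + (y + 209.6)² = 420.17²; (x − 185.1)² + (y + 117.7)² = 342.59².
Subtracting the HAWA equation from the SAO and LON equations removes the quadratic terms:
380.8 x − 419.2 y = -74017.23
370.2 x − 235.4 y = -46911.33
Solving the 2×2 system: x ≈ -34.2, y ≈ 145.5 km.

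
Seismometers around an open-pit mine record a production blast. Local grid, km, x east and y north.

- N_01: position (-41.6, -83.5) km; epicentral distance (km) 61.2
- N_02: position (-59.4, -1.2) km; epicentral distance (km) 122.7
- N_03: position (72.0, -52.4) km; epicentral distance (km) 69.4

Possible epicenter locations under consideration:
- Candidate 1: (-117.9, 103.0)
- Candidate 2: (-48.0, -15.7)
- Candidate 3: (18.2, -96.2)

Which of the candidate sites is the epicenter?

Candidate 3

For each candidate, compare |candidate − station| to the reported distance:
Candidate 1: residuals N_01 140.3, N_02 3.2, N_03 176.0 → max 176.0 km
Candidate 2: residuals N_01 6.9, N_02 104.3, N_03 56.1 → max 104.3 km
Candidate 3: residuals N_01 0.1, N_02 0.0, N_03 0.0 → max 0.1 km
Only Candidate 3 has all residuals ≈ 0.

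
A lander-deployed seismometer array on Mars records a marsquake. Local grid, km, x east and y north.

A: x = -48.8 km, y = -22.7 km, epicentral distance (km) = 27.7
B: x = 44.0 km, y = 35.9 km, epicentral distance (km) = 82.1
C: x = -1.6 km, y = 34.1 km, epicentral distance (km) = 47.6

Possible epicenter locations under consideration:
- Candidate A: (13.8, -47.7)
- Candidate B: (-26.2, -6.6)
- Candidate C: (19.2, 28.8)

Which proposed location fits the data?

For each candidate, compare |candidate − station| to the reported distance:
Candidate A: residuals A 39.7, B 6.8, C 35.6 → max 39.7 km
Candidate B: residuals A 0.0, B 0.0, C 0.0 → max 0.0 km
Candidate C: residuals A 57.6, B 56.3, C 26.1 → max 57.6 km
Only Candidate B has all residuals ≈ 0.

Candidate B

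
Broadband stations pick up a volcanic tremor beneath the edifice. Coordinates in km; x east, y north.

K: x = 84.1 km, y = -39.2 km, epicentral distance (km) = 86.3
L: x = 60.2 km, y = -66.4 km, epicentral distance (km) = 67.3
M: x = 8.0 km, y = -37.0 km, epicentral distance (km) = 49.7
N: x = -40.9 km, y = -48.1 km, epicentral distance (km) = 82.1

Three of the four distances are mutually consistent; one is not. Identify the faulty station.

Solve using three stations at a time. Using K, M, N (subtract circle equations pairwise → linear system) gives (x, y) ≈ (14.8, 12.1).
Distances from that point to each station vs reported:
  K: calculated 86.3 vs reported 86.3 → residual 0.0 km
  L: calculated 90.7 vs reported 67.3 → residual 23.4 km
  M: calculated 49.6 vs reported 49.7 → residual 0.1 km
  N: calculated 82.0 vs reported 82.1 → residual 0.1 km
K, M, N are mutually consistent (residuals ≈ 0); L is off by 23.4 km.

L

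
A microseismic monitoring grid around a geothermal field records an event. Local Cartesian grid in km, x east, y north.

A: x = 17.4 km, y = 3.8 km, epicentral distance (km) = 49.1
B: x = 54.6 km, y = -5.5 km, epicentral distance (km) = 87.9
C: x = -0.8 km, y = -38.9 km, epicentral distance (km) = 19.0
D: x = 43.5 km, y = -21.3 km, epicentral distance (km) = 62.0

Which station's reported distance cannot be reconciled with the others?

B

Solve using three stations at a time. Using A, C, D (subtract circle equations pairwise → linear system) gives (x, y) ≈ (-17.8, -30.4).
Distances from that point to each station vs reported:
  A: calculated 49.1 vs reported 49.1 → residual 0.0 km
  B: calculated 76.6 vs reported 87.9 → residual 11.3 km
  C: calculated 19.0 vs reported 19.0 → residual 0.0 km
  D: calculated 62.0 vs reported 62.0 → residual 0.0 km
A, C, D are mutually consistent (residuals ≈ 0); B is off by 11.3 km.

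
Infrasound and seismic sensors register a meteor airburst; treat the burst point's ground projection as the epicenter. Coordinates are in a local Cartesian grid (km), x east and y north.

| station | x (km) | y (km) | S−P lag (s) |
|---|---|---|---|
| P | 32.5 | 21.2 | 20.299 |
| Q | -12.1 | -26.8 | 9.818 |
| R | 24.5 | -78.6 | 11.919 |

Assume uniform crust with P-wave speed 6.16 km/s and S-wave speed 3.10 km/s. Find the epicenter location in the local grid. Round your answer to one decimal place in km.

(-49.8, -75.1)

Distance from S−P lag: d = Δt · v_P v_S / (v_P − v_S) = Δt · (6.16·3.10)/(6.16−3.10) ≈ 6.2405·Δt.
So d_P = 126.68, d_Q = 61.27, d_R = 74.38 km.
Circle about each station: (x − 32.5)² + (y − 21.2)² = 126.68²; (x + 12.1)² + (y + 26.8)² = 61.27²; (x − 24.5)² + (y + 78.6)² = 74.38².
Subtracting pairs of circle equations eliminates x²+y² and gives linear equations (the radical axes):
-89.2 x − 96.0 y = 11652.77
-16.0 x − 199.6 y = 15787.96
Solving the 2×2 system: x ≈ -49.8, y ≈ -75.1 km.
Check against P (with the unrounded x, y): √((x − 32.5)²+(y − 21.2)²) = 126.68 ≈ 126.68 km. ✓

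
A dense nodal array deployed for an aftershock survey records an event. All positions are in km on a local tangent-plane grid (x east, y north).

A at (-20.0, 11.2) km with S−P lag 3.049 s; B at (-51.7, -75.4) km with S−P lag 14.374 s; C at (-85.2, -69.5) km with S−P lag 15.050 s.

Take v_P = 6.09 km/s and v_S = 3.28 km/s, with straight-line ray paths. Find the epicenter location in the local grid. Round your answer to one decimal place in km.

x ≈ -36.2 km, y ≈ 25.6 km

Distance from S−P lag: d = Δt · v_P v_S / (v_P − v_S) = Δt · (6.09·3.28)/(6.09−3.28) ≈ 7.1086·Δt.
So d_A = 21.67, d_B = 102.18, d_C = 106.98 km.
Circle about each station: (x + 20.0)² + (y − 11.2)² = 21.67²; (x + 51.7)² + (y + 75.4)² = 102.18²; (x + 85.2)² + (y + 69.5)² = 106.98².
Subtracting the A equation from the B and C equations removes the quadratic terms:
-63.4 x − 173.2 y = -2138.55
-130.4 x − 161.4 y = 588.72
Solving the 2×2 system: x ≈ -36.2, y ≈ 25.6 km.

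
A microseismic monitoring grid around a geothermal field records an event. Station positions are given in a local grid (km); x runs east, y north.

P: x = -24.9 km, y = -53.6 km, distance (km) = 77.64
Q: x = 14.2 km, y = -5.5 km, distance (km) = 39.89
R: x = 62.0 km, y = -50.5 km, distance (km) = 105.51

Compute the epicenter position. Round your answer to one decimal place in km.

Circle about each station: (x + 24.9)² + (y + 53.6)² = 77.64²; (x − 14.2)² + (y + 5.5)² = 39.89²; (x − 62.0)² + (y + 50.5)² = 105.51².
Subtracting the P equation from the Q and R equations removes the quadratic terms:
78.2 x + 96.2 y = 1175.68
173.8 x + 6.2 y = -2203.11
Solving the 2×2 system: x ≈ -13.5, y ≈ 23.2 km.

-13.5 km east, 23.2 km north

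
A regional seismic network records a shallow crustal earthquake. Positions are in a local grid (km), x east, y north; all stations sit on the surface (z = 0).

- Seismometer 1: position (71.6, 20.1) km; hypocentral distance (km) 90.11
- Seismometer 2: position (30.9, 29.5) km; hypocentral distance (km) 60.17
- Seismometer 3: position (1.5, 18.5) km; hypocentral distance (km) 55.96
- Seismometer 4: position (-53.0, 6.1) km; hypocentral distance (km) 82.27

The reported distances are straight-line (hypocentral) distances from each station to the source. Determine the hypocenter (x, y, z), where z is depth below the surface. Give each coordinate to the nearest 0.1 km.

x ≈ 0.4 km, y ≈ 44.0 km, depth ≈ 49.8 km

Each station gives a sphere (x−x_i)² + (y−y_i)² + z² = d_i² (stations at z=0).
Subtracting the Seismometer 1 sphere from Seismometer 2 and Seismometer 3: z² cancels, leaving linear equations in x and y:
-81.4 x + 18.8 y = 793.87
-140.2 x − 3.2 y = -197.78
Solving: x ≈ 0.407, y ≈ 43.988 km (keep extra digits for the depth step; rounded: 0.4, 44.0).
Then from the Seismometer 1 sphere: z² = 90.11² − (x − 71.6)² − (y − 20.1)² with x = 0.407, y = 43.988, so z ≈ 49.807 ≈ 49.8 km.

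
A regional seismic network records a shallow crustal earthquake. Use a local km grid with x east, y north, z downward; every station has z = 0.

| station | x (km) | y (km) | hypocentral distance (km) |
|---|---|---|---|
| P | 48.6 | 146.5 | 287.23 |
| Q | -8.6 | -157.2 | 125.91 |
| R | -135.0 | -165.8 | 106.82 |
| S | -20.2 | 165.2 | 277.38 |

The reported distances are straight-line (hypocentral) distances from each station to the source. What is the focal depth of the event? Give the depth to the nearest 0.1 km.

z ≈ 67.2 km

Each station gives a sphere (x−x_i)² + (y−y_i)² + z² = d_i² (stations at z=0).
Subtracting the P sphere from Q and R: z² cancels, leaving linear equations in x and y:
-114.4 x − 607.4 y = 67609.33
-367.2 x − 624.6 y = 92980.99
Solving: x ≈ -93.994, y ≈ -93.606 km (keep extra digits for the depth step; rounded: -94.0, -93.6).
Then from the P sphere: z² = 287.23² − (x − 48.6)² − (y − 146.5)² with x = -93.994, y = -93.606, so z ≈ 67.210 ≈ 67.2 km.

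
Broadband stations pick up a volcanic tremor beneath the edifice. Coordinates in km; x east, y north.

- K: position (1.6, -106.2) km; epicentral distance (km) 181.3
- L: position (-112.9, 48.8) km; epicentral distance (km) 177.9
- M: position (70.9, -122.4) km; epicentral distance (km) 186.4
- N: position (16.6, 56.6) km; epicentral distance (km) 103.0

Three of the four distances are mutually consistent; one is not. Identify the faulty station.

Solve using three stations at a time. Using K, L, M (subtract circle equations pairwise → linear system) gives (x, y) ≈ (64.4, 63.9).
Distances from that point to each station vs reported:
  K: calculated 181.3 vs reported 181.3 → residual 0.0 km
  L: calculated 177.9 vs reported 177.9 → residual 0.0 km
  M: calculated 186.4 vs reported 186.4 → residual 0.0 km
  N: calculated 48.3 vs reported 103.0 → residual 54.7 km
K, L, M are mutually consistent (residuals ≈ 0); N is off by 54.7 km.

N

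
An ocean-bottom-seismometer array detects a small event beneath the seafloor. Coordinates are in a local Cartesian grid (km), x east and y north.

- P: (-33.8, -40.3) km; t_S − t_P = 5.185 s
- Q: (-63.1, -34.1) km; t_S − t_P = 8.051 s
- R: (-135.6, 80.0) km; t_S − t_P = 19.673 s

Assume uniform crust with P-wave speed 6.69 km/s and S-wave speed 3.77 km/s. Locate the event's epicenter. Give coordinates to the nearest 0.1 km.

Distance from S−P lag: d = Δt · v_P v_S / (v_P − v_S) = Δt · (6.69·3.77)/(6.69−3.77) ≈ 8.6374·Δt.
So d_P = 44.79, d_Q = 69.54, d_R = 169.92 km.
Circle about each station: (x + 33.8)² + (y + 40.3)² = 44.79²; (x + 63.1)² + (y + 34.1)² = 69.54²; (x + 135.6)² + (y − 80.0)² = 169.92².
Subtracting the P equation from the Q and R equations removes the quadratic terms:
-58.6 x + 12.4 y = -451.78
-203.6 x + 240.6 y = -4845.83
Solving the 2×2 system: x ≈ 4.2, y ≈ -16.6 km.
Check against P (with the unrounded x, y): √((x + 33.8)²+(y + 40.3)²) = 44.79 ≈ 44.79 km. ✓

4.2 km east, -16.6 km north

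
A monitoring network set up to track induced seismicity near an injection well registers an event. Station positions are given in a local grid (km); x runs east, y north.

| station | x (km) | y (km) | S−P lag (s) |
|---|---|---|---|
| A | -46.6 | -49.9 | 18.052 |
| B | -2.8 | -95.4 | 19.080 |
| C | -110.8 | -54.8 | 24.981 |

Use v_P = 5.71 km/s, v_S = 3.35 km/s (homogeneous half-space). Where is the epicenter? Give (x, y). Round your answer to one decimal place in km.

66.6 km east, 42.8 km north

Distance from S−P lag: d = Δt · v_P v_S / (v_P − v_S) = Δt · (5.71·3.35)/(5.71−3.35) ≈ 8.1053·Δt.
So d_A = 146.32, d_B = 154.65, d_C = 202.48 km.
Circle about each station: (x + 46.6)² + (y + 49.9)² = 146.32²; (x + 2.8)² + (y + 95.4)² = 154.65²; (x + 110.8)² + (y + 54.8)² = 202.48².
Subtracting pairs of circle equations eliminates x²+y² and gives linear equations (the radical axes):
87.6 x − 91.0 y = 1940.35
-128.4 x − 9.8 y = -8970.50
Solving the 2×2 system: x ≈ 66.6, y ≈ 42.8 km.
Check against A (with the unrounded x, y): √((x + 46.6)²+(y + 49.9)²) = 146.30 ≈ 146.32 km. ✓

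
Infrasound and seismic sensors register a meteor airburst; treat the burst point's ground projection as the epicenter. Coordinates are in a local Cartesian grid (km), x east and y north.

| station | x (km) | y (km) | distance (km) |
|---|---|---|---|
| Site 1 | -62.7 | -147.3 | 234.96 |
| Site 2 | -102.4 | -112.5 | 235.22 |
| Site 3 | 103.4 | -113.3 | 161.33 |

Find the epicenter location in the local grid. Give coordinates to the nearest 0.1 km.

Circle about each station: (x + 62.7)² + (y + 147.3)² = 234.96²; (x + 102.4)² + (y + 112.5)² = 235.22²; (x − 103.4)² + (y + 113.3)² = 161.33².
Subtracting the Site 1 equation from the Site 2 and Site 3 equations removes the quadratic terms:
-79.4 x + 69.6 y = -2608.82
332.2 x + 68.0 y = 27078.70
Solving the 2×2 system: x ≈ 72.3, y ≈ 45.0 km.

72.3 km east, 45.0 km north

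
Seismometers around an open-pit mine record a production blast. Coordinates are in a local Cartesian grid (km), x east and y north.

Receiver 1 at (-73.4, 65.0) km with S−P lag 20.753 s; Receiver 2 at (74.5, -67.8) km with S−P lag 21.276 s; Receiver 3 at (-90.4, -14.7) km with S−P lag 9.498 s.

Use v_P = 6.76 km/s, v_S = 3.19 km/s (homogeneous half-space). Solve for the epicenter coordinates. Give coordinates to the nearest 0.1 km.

Distance from S−P lag: d = Δt · v_P v_S / (v_P − v_S) = Δt · (6.76·3.19)/(6.76−3.19) ≈ 6.0404·Δt.
So d_Receiver 1 = 125.36, d_Receiver 2 = 128.52, d_Receiver 3 = 57.37 km.
Circle about each station: (x + 73.4)² + (y − 65.0)² = 125.36²; (x − 74.5)² + (y + 67.8)² = 128.52²; (x + 90.4)² + (y + 14.7)² = 57.37².
Subtracting the Receiver 1 equation from the Receiver 2 and Receiver 3 equations removes the quadratic terms:
295.8 x − 265.6 y = -267.73
-34.0 x − 159.4 y = 11199.50
Solving the 2×2 system: x ≈ -53.7, y ≈ -58.8 km.
Check against Receiver 1 (with the unrounded x, y): √((x + 73.4)²+(y − 65.0)²) = 125.36 ≈ 125.36 km. ✓

-53.7 km east, -58.8 km north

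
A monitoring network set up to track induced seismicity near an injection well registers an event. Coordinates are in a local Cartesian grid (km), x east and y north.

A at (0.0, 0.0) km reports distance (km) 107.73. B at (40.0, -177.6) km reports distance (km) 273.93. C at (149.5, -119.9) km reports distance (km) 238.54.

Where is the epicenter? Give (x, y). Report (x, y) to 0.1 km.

Circle about each station: x² + y² = 107.73²; (x − 40.0)² + (y + 177.6)² = 273.93²; (x − 149.5)² + (y + 119.9)² = 238.54².
Subtracting the A equation from the B and C equations removes the quadratic terms:
80.0 x − 355.2 y = -30290.13
299.0 x − 239.8 y = -8569.32
Solving the 2×2 system: x ≈ 48.5, y ≈ 96.2 km.

48.5 km east, 96.2 km north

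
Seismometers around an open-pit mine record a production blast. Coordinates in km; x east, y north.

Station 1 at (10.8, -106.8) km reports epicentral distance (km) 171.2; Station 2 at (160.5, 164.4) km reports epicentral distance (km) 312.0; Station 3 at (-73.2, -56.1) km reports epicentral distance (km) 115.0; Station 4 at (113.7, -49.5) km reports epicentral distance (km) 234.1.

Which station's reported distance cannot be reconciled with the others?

Solve using three stations at a time. Using Station 1, Station 2, Station 4 (subtract circle equations pairwise → linear system) gives (x, y) ≈ (-112.1, 12.5).
Distances from that point to each station vs reported:
  Station 1: calculated 171.3 vs reported 171.2 → residual 0.1 km
  Station 2: calculated 312.1 vs reported 312.0 → residual 0.1 km
  Station 3: calculated 78.9 vs reported 115.0 → residual 36.1 km
  Station 4: calculated 234.2 vs reported 234.1 → residual 0.1 km
Station 1, Station 2, Station 4 are mutually consistent (residuals ≈ 0); Station 3 is off by 36.1 km.

Station 3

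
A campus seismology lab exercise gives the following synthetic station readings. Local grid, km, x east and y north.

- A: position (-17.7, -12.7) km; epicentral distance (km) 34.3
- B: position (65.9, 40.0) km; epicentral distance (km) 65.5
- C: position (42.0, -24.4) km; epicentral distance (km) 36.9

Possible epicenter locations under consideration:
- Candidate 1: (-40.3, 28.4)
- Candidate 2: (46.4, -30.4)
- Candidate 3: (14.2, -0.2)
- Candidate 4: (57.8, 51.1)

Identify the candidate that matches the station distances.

Candidate 3

For each candidate, compare |candidate − station| to the reported distance:
Candidate 1: residuals A 12.6, B 41.3, C 60.9 → max 60.9 km
Candidate 2: residuals A 32.2, B 7.6, C 29.5 → max 32.2 km
Candidate 3: residuals A 0.0, B 0.0, C 0.0 → max 0.0 km
Candidate 4: residuals A 64.5, B 51.8, C 40.2 → max 64.5 km
Only Candidate 3 has all residuals ≈ 0.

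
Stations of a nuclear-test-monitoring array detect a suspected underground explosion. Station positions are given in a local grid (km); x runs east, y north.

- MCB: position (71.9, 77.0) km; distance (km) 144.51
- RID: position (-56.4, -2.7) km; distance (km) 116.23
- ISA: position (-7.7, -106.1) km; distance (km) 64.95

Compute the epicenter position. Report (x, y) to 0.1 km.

x ≈ 42.1 km, y ≈ -64.4 km

Circle about each station: (x − 71.9)² + (y − 77.0)² = 144.51²; (x + 56.4)² + (y + 2.7)² = 116.23²; (x + 7.7)² + (y + 106.1)² = 64.95².
Subtracting the MCB equation from the RID and ISA equations removes the quadratic terms:
-256.6 x − 159.4 y = -536.63
-159.2 x − 366.2 y = 16882.53
Solving the 2×2 system: x ≈ 42.1, y ≈ -64.4 km.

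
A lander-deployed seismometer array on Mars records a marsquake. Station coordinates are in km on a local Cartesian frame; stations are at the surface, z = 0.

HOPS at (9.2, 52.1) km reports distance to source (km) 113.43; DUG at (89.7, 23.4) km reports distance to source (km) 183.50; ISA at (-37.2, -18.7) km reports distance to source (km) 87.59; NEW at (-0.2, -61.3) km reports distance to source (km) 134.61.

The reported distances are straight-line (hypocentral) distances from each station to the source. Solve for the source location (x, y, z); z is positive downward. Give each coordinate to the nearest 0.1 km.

Each station gives a sphere (x−x_i)² + (y−y_i)² + z² = d_i² (stations at z=0).
Subtracting the HOPS sphere from DUG and ISA: z² cancels, leaving linear equations in x and y:
161.0 x − 57.4 y = -15011.29
-92.8 x − 141.6 y = 4128.84
Solving: x ≈ -84.005, y ≈ 25.896 km (keep extra digits for the depth step; rounded: -84.0, 25.9).
Then from the HOPS sphere: z² = 113.43² − (x − 9.2)² − (y − 52.1)² with x = -84.005, y = 25.896, so z ≈ 59.098 ≈ 59.1 km.

x ≈ -84.0 km, y ≈ 25.9 km, depth ≈ 59.1 km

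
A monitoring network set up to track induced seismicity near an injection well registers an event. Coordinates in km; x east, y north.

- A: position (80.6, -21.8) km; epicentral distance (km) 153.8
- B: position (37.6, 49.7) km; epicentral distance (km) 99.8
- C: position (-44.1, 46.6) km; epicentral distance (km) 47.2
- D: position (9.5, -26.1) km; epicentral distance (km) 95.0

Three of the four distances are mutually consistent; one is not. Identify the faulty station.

C

Solve using three stations at a time. Using A, B, D (subtract circle equations pairwise → linear system) gives (x, y) ≈ (-61.5, 37.2).
Distances from that point to each station vs reported:
  A: calculated 153.9 vs reported 153.8 → residual 0.1 km
  B: calculated 99.9 vs reported 99.8 → residual 0.1 km
  C: calculated 19.8 vs reported 47.2 → residual 27.4 km
  D: calculated 95.1 vs reported 95.0 → residual 0.1 km
A, B, D are mutually consistent (residuals ≈ 0); C is off by 27.4 km.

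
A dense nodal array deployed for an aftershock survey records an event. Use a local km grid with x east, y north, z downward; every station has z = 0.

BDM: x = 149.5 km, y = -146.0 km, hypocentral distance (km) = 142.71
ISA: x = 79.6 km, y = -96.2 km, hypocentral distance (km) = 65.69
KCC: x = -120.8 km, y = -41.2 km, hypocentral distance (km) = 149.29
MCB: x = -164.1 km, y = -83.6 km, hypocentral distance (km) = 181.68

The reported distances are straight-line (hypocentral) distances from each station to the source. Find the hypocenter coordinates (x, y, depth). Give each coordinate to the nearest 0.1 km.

x ≈ 16.2 km, y ≈ -98.0 km, depth ≈ 17.1 km

Each station gives a sphere (x−x_i)² + (y−y_i)² + z² = d_i² (stations at z=0).
Subtracting the BDM sphere from ISA and KCC: z² cancels, leaving linear equations in x and y:
-139.8 x + 99.6 y = -12024.68
-540.6 x + 209.6 y = -29297.53
Solving: x ≈ 16.203, y ≈ -97.986 km (keep extra digits for the depth step; rounded: 16.2, -98.0).
Then from the BDM sphere: z² = 142.71² − (x − 149.5)² − (y + 146.0)² with x = 16.203, y = -97.986, so z ≈ 17.109 ≈ 17.1 km.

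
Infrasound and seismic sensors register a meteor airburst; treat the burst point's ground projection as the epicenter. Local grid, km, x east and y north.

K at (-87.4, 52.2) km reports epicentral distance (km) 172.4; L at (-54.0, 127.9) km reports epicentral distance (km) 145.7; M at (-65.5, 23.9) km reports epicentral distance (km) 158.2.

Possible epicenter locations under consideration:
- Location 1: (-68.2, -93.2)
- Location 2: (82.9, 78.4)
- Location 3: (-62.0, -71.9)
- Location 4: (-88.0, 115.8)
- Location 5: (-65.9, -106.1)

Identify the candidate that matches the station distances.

Location 2

For each candidate, compare |candidate − station| to the reported distance:
Location 1: residuals K 25.7, L 75.9, M 41.1 → max 75.9 km
Location 2: residuals K 0.1, L 0.1, M 0.1 → max 0.1 km
Location 3: residuals K 45.7, L 54.3, M 62.3 → max 62.3 km
Location 4: residuals K 108.8, L 109.6, M 63.6 → max 109.6 km
Location 5: residuals K 12.6, L 88.6, M 28.2 → max 88.6 km
Only Location 2 has all residuals ≈ 0.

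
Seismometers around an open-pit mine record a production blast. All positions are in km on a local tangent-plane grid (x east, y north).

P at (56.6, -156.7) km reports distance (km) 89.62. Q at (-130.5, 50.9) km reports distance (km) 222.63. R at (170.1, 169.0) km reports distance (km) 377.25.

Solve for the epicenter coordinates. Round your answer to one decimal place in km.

x ≈ -32.7 km, y ≈ -149.1 km

Circle about each station: (x − 56.6)² + (y + 156.7)² = 89.62²; (x + 130.5)² + (y − 50.9)² = 222.63²; (x − 170.1)² + (y − 169.0)² = 377.25².
Subtracting pairs of circle equations eliminates x²+y² and gives linear equations (the radical axes):
-374.2 x + 415.2 y = -49669.76
227.0 x + 651.4 y = -104549.26
Solving the 2×2 system: x ≈ -32.7, y ≈ -149.1 km.
Check against P (with the unrounded x, y): √((x − 56.6)²+(y + 156.7)²) = 89.63 ≈ 89.62 km. ✓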